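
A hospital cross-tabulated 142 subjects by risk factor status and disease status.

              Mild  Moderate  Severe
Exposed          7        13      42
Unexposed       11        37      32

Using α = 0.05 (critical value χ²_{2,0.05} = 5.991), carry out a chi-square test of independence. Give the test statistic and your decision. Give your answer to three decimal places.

Row totals: 62, 80. Column totals: 18, 50, 74. Grand total N = 142.
Expected counts (row total × column total / N):
  Exposed, Mild: 62×18/142 = 7.8592
  Exposed, Moderate: 62×50/142 = 21.8310
  Exposed, Severe: 62×74/142 = 32.3099
  Unexposed, Mild: 80×18/142 = 10.1408
  Unexposed, Moderate: 80×50/142 = 28.1690
  Unexposed, Severe: 80×74/142 = 41.6901
Contributions (O − E)²/E:
  (7 − 7.8592)²/7.8592 = 0.0939
  (13 − 21.8310)²/21.8310 = 3.5723
  (42 − 32.3099)²/32.3099 = 2.9062
  (11 − 10.1408)²/10.1408 = 0.0728
  (37 − 28.1690)²/28.1690 = 2.7685
  (32 − 41.6901)²/41.6901 = 2.2523
χ² = 0.0939 + 3.5723 + 2.9062 + 0.0728 + 2.7685 + 2.2523 = 11.666
df = (2−1)(3−1) = 2. Since 11.666 > 5.991, reject the null hypothesis of independence at α = 0.05.

11.666; reject H₀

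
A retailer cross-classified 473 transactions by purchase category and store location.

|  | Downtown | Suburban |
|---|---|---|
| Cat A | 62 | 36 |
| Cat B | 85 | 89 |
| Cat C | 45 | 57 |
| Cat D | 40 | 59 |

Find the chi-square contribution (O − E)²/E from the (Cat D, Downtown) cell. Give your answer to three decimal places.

1.508

Row total (Cat D) = 99; column total (Downtown) = 232; N = 473.
Expected count E = 99 × 232 / 473 = 48.5581.
Contribution = (O − E)²/E = (40 − 48.5581)² / 48.5581 = 1.508.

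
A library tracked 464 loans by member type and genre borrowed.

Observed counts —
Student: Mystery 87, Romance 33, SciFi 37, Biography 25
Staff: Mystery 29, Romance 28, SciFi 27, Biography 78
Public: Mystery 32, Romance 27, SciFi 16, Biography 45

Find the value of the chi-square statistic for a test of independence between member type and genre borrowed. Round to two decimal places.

62.03

Row totals: 182, 162, 120. Column totals: 148, 88, 80, 148. Grand total N = 464.
Expected counts (row total × column total / N):
  Student, Mystery: 182×148/464 = 58.052
  Student, Romance: 182×88/464 = 34.517
  Student, SciFi: 182×80/464 = 31.379
  Student, Biography: 182×148/464 = 58.052
  Staff, Mystery: 162×148/464 = 51.672
  Staff, Romance: 162×88/464 = 30.724
  Staff, SciFi: 162×80/464 = 27.931
  Staff, Biography: 162×148/464 = 51.672
  Public, Mystery: 120×148/464 = 38.276
  Public, Romance: 120×88/464 = 22.759
  Public, SciFi: 120×80/464 = 20.690
  Public, Biography: 120×148/464 = 38.276
Contributions (O − E)²/E:
  (87 − 58.052)²/58.052 = 14.4351
  (33 − 34.517)²/34.517 = 0.0667
  (37 − 31.379)²/31.379 = 1.0069
  (25 − 58.052)²/58.052 = 18.8182
  (29 − 51.672)²/51.672 = 9.9477
  (28 − 30.724)²/30.724 = 0.2415
  (27 − 27.931)²/27.931 = 0.0310
  (78 − 51.672)²/51.672 = 13.4147
  (32 − 38.276)²/38.276 = 1.0291
  (27 − 22.759)²/22.759 = 0.7903
  (16 − 20.690)²/20.690 = 1.0631
  (45 − 38.276)²/38.276 = 1.1812
χ² = 14.4351 + 0.0667 + 1.0069 + 18.8182 + 9.9477 + 0.2415 + 0.0310 + 13.4147 + 1.0291 + 0.7903 + 1.0631 + 1.1812 = 62.03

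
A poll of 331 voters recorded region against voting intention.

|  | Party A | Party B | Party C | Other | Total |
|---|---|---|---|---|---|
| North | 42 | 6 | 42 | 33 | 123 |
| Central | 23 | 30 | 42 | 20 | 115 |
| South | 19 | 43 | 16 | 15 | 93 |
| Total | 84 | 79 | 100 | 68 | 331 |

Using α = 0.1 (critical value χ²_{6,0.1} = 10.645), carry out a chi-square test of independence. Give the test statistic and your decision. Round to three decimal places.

Grand total N = 331.
Expected counts (row total × column total / N):
  North, Party A: 123×84/331 = 31.2145
  North, Party B: 123×79/331 = 29.3565
  North, Party C: 123×100/331 = 37.1601
  North, Other: 123×68/331 = 25.2689
  Central, Party A: 115×84/331 = 29.1843
  Central, Party B: 115×79/331 = 27.4471
  Central, Party C: 115×100/331 = 34.7432
  Central, Other: 115×68/331 = 23.6254
  South, Party A: 93×84/331 = 23.6012
  South, Party B: 93×79/331 = 22.1964
  South, Party C: 93×100/331 = 28.0967
  South, Other: 93×68/331 = 19.1057
Contributions (O − E)²/E:
  (42 − 31.2145)²/31.2145 = 3.7267
  (6 − 29.3565)²/29.3565 = 18.5828
  (42 − 37.1601)²/37.1601 = 0.6304
  (33 − 25.2689)²/25.2689 = 2.3654
  (23 − 29.1843)²/29.1843 = 1.3105
  (30 − 27.4471)²/27.4471 = 0.2374
  (42 − 34.7432)²/34.7432 = 1.5157
  (20 − 23.6254)²/23.6254 = 0.5563
  (19 − 23.6012)²/23.6012 = 0.8970
  (43 − 22.1964)²/22.1964 = 19.4982
  (16 − 28.0967)²/28.0967 = 5.2081
  (15 − 19.1057)²/19.1057 = 0.8823
χ² = 3.7267 + 18.5828 + 0.6304 + 2.3654 + 1.3105 + 0.2374 + 1.5157 + 0.5563 + 0.8970 + 19.4982 + 5.2081 + 0.8823 = 55.411
df = (3−1)(4−1) = 6. Since 55.411 > 10.645, reject the null hypothesis of independence at α = 0.1.

55.411; reject H₀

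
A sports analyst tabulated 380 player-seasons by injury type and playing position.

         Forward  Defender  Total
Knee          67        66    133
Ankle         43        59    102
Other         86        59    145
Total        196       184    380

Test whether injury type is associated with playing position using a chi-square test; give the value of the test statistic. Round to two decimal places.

Grand total N = 380.
Expected counts (row total × column total / N):
  Knee, Forward: 133×196/380 = 68.600
  Knee, Defender: 133×184/380 = 64.400
  Ankle, Forward: 102×196/380 = 52.611
  Ankle, Defender: 102×184/380 = 49.389
  Other, Forward: 145×196/380 = 74.789
  Other, Defender: 145×184/380 = 70.211
Contributions (O − E)²/E:
  (67 − 68.600)²/68.600 = 0.0373
  (66 − 64.400)²/64.400 = 0.0398
  (43 − 52.611)²/52.611 = 1.7557
  (59 − 49.389)²/49.389 = 1.8703
  (86 − 74.789)²/74.789 = 1.6805
  (59 − 70.211)²/70.211 = 1.7901
χ² = 0.0373 + 0.0398 + 1.7557 + 1.8703 + 1.6805 + 1.7901 = 7.17

7.17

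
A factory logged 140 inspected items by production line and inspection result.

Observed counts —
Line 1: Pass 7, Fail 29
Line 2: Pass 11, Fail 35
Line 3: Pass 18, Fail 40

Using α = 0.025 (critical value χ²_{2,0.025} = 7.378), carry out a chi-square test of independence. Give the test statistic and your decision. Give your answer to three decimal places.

1.678; fail to reject H₀

Row totals: 36, 46, 58. Column totals: 36, 104. Grand total N = 140.
Expected counts (row total × column total / N):
  Line 1, Pass: 36×36/140 = 9.25714
  Line 1, Fail: 36×104/140 = 26.74286
  Line 2, Pass: 46×36/140 = 11.82857
  Line 2, Fail: 46×104/140 = 34.17143
  Line 3, Pass: 58×36/140 = 14.91429
  Line 3, Fail: 58×104/140 = 43.08571
Contributions (O − E)²/E:
  (7 − 9.25714)²/9.25714 = 0.5504
  (29 − 26.74286)²/26.74286 = 0.1905
  (11 − 11.82857)²/11.82857 = 0.0580
  (35 − 34.17143)²/34.17143 = 0.0201
  (18 − 14.91429)²/14.91429 = 0.6384
  (40 − 43.08571)²/43.08571 = 0.2210
χ² = 0.5504 + 0.1905 + 0.0580 + 0.0201 + 0.6384 + 0.2210 = 1.678
df = (3−1)(2−1) = 2. Since 1.678 < 7.378, fail to reject the null hypothesis of independence at α = 0.025.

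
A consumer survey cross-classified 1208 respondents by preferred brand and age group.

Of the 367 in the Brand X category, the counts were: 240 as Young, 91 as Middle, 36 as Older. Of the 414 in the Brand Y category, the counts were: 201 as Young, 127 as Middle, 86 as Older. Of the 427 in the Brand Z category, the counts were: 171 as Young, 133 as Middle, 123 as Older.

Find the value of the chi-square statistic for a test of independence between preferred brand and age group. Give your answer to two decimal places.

Row totals: 367, 414, 427. Column totals: 612, 351, 245. Grand total N = 1208.
Expected counts (row total × column total / N):
  Brand X, Young: 367×612/1208 = 185.930
  Brand X, Middle: 367×351/1208 = 106.637
  Brand X, Older: 367×245/1208 = 74.433
  Brand Y, Young: 414×612/1208 = 209.742
  Brand Y, Middle: 414×351/1208 = 120.293
  Brand Y, Older: 414×245/1208 = 83.965
  Brand Z, Young: 427×612/1208 = 216.328
  Brand Z, Middle: 427×351/1208 = 124.070
  Brand Z, Older: 427×245/1208 = 86.602
Contributions (O − E)²/E:
  (240 − 185.930)²/185.930 = 15.7240
  (91 − 106.637)²/106.637 = 2.2930
  (36 − 74.433)²/74.433 = 19.8446
  (201 − 209.742)²/209.742 = 0.3644
  (127 − 120.293)²/120.293 = 0.3740
  (86 − 83.965)²/83.965 = 0.0493
  (171 − 216.328)²/216.328 = 9.4977
  (133 − 124.070)²/124.070 = 0.6427
  (123 − 86.602)²/86.602 = 15.2977
χ² = 15.7240 + 2.2930 + 19.8446 + 0.3644 + 0.3740 + 0.0493 + 9.4977 + 0.6427 + 15.2977 = 64.09

64.09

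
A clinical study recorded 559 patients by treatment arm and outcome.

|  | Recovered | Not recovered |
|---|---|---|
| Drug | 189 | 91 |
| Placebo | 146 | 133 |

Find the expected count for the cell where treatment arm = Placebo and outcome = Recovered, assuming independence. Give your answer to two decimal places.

Row total (Placebo) = 279; column total (Recovered) = 335; grand total N = 559.
Expected count = (row total × column total) / N = 279 × 335 / 559 = 167.20.

167.20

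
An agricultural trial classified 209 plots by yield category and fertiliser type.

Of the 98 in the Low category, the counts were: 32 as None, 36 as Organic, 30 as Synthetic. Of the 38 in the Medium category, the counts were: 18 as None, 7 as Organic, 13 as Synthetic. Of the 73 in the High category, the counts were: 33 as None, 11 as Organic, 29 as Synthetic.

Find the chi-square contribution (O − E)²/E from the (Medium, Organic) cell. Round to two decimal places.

Row total (Medium) = 38; column total (Organic) = 54; N = 209.
Expected count E = 38 × 54 / 209 = 9.818.
Contribution = (O − E)²/E = (7 − 9.818)² / 9.818 = 0.81.

0.81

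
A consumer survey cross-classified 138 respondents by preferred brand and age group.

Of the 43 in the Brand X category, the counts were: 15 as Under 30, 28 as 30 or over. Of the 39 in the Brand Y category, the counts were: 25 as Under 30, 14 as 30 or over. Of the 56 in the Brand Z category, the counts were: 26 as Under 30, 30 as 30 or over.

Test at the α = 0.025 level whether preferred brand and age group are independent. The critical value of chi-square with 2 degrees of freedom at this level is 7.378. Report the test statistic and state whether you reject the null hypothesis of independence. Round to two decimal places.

7.07; fail to reject H₀

Row totals: 43, 39, 56. Column totals: 66, 72. Grand total N = 138.
Expected counts (row total × column total / N):
  Brand X, Under 30: 43×66/138 = 20.565
  Brand X, 30 or over: 43×72/138 = 22.435
  Brand Y, Under 30: 39×66/138 = 18.652
  Brand Y, 30 or over: 39×72/138 = 20.348
  Brand Z, Under 30: 56×66/138 = 26.783
  Brand Z, 30 or over: 56×72/138 = 29.217
Contributions (O − E)²/E:
  (15 − 20.565)²/20.565 = 1.5059
  (28 − 22.435)²/22.435 = 1.3804
  (25 − 18.652)²/18.652 = 2.1605
  (14 − 20.348)²/20.348 = 1.9804
  (26 − 26.783)²/26.783 = 0.0229
  (30 − 29.217)²/29.217 = 0.0210
χ² = 1.5059 + 1.3804 + 2.1605 + 1.9804 + 0.0229 + 0.0210 = 7.07
df = (3−1)(2−1) = 2. Since 7.07 < 7.378, fail to reject the null hypothesis of independence at α = 0.025.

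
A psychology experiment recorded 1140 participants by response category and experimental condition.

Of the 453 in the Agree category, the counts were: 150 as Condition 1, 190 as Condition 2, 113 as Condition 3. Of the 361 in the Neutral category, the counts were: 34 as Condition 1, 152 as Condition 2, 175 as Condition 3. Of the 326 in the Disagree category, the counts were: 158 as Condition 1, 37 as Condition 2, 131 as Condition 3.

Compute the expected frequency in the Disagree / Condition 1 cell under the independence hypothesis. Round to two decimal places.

97.80

Row total (Disagree) = 326; column total (Condition 1) = 342; grand total N = 1140.
Expected count = (row total × column total) / N = 326 × 342 / 1140 = 97.80.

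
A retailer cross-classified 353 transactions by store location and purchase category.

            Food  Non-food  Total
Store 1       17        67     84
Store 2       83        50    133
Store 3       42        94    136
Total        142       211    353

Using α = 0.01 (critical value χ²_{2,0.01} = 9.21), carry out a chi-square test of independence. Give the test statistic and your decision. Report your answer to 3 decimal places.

46.107; reject H₀

Grand total N = 353.
Expected counts (row total × column total / N):
  Store 1, Food: 84×142/353 = 33.7904
  Store 1, Non-food: 84×211/353 = 50.2096
  Store 2, Food: 133×142/353 = 53.5014
  Store 2, Non-food: 133×211/353 = 79.4986
  Store 3, Food: 136×142/353 = 54.7082
  Store 3, Non-food: 136×211/353 = 81.2918
Contributions (O − E)²/E:
  (17 − 33.7904)²/33.7904 = 8.3431
  (67 − 50.2096)²/50.2096 = 5.6148
  (83 − 53.5014)²/53.5014 = 16.2644
  (50 − 79.4986)²/79.4986 = 10.9457
  (42 − 54.7082)²/54.7082 = 2.9520
  (94 − 81.2918)²/81.2918 = 1.9866
χ² = 8.3431 + 5.6148 + 16.2644 + 10.9457 + 2.9520 + 1.9866 = 46.107
df = (3−1)(2−1) = 2. Since 46.107 > 9.21, reject the null hypothesis of independence at α = 0.01.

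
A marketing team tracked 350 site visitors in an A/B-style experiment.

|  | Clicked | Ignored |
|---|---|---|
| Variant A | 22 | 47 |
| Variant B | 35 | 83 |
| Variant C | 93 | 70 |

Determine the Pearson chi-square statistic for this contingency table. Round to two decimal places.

Row totals: 69, 118, 163. Column totals: 150, 200. Grand total N = 350.
Expected counts (row total × column total / N):
  Variant A, Clicked: 69×150/350 = 29.571
  Variant A, Ignored: 69×200/350 = 39.429
  Variant B, Clicked: 118×150/350 = 50.571
  Variant B, Ignored: 118×200/350 = 67.429
  Variant C, Clicked: 163×150/350 = 69.857
  Variant C, Ignored: 163×200/350 = 93.143
Contributions (O − E)²/E:
  (22 − 29.571)²/29.571 = 1.9384
  (47 − 39.429)²/39.429 = 1.4538
  (35 − 50.571)²/50.571 = 4.7944
  (83 − 67.429)²/67.429 = 3.5957
  (93 − 69.857)²/69.857 = 7.6671
  (70 − 93.143)²/93.143 = 5.7503
χ² = 1.9384 + 1.4538 + 4.7944 + 3.5957 + 7.6671 + 5.7503 = 25.20

25.20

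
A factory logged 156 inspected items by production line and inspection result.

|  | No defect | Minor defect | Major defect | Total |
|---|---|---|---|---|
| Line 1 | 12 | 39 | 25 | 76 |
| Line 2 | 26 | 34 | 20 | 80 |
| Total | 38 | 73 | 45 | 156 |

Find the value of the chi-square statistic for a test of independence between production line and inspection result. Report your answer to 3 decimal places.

Grand total N = 156.
Expected counts (row total × column total / N):
  Line 1, No defect: 76×38/156 = 18.5128
  Line 1, Minor defect: 76×73/156 = 35.5641
  Line 1, Major defect: 76×45/156 = 21.9231
  Line 2, No defect: 80×38/156 = 19.4872
  Line 2, Minor defect: 80×73/156 = 37.4359
  Line 2, Major defect: 80×45/156 = 23.0769
Contributions (O − E)²/E:
  (12 − 18.5128)²/18.5128 = 2.2912
  (39 − 35.5641)²/35.5641 = 0.3319
  (25 − 21.9231)²/21.9231 = 0.4318
  (26 − 19.4872)²/19.4872 = 2.1766
  (34 − 37.4359)²/37.4359 = 0.3153
  (20 − 23.0769)²/23.0769 = 0.4103
χ² = 2.2912 + 0.3319 + 0.4318 + 2.1766 + 0.3153 + 0.4103 = 5.957

5.957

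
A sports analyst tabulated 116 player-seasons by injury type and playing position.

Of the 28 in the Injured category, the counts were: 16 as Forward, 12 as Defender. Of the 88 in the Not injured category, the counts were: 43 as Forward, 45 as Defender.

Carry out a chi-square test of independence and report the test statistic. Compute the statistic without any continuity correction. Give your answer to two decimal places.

Row totals: 28, 88. Column totals: 59, 57. Grand total N = 116.
Expected counts (row total × column total / N):
  Injured, Forward: 28×59/116 = 14.241
  Injured, Defender: 28×57/116 = 13.759
  Not injured, Forward: 88×59/116 = 44.759
  Not injured, Defender: 88×57/116 = 43.241
Contributions (O − E)²/E:
  (16 − 14.241)²/14.241 = 0.2173
  (12 − 13.759)²/13.759 = 0.2249
  (43 − 44.759)²/44.759 = 0.0691
  (45 − 43.241)²/43.241 = 0.0716
χ² = 0.2173 + 0.2249 + 0.0691 + 0.0716 = 0.58

0.58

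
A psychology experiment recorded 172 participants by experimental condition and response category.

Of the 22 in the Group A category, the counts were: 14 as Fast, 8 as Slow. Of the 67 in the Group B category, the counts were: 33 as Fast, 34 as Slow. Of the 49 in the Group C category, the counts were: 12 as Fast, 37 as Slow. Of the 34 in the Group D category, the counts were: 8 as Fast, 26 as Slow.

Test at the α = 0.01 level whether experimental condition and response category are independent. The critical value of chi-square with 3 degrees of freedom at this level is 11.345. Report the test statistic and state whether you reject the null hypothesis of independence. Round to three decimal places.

16.338; reject H₀

Row totals: 22, 67, 49, 34. Column totals: 67, 105. Grand total N = 172.
Expected counts (row total × column total / N):
  Group A, Fast: 22×67/172 = 8.56977
  Group A, Slow: 22×105/172 = 13.43023
  Group B, Fast: 67×67/172 = 26.09884
  Group B, Slow: 67×105/172 = 40.90116
  Group C, Fast: 49×67/172 = 19.08721
  Group C, Slow: 49×105/172 = 29.91279
  Group D, Fast: 34×67/172 = 13.24419
  Group D, Slow: 34×105/172 = 20.75581
Contributions (O − E)²/E:
  (14 − 8.56977)²/8.56977 = 3.4409
  (8 − 13.43023)²/13.43023 = 2.1956
  (33 − 26.09884)²/26.09884 = 1.8248
  (34 − 40.90116)²/40.90116 = 1.1644
  (12 − 19.08721)²/19.08721 = 2.6315
  (37 − 29.91279)²/29.91279 = 1.6792
  (8 − 13.24419)²/13.24419 = 2.0765
  (26 − 20.75581)²/20.75581 = 1.3250
χ² = 3.4409 + 2.1956 + 1.8248 + 1.1644 + 2.6315 + 1.6792 + 2.0765 + 1.3250 = 16.338
df = (4−1)(2−1) = 3. Since 16.338 > 11.345, reject the null hypothesis of independence at α = 0.01.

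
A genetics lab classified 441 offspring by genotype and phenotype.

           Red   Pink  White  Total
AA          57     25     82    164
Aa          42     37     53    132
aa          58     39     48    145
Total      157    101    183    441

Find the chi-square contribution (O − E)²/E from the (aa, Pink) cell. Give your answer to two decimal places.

1.01

Row total (aa) = 145; column total (Pink) = 101; N = 441.
Expected count E = 145 × 101 / 441 = 33.209.
Contribution = (O − E)²/E = (39 − 33.209)² / 33.209 = 1.01.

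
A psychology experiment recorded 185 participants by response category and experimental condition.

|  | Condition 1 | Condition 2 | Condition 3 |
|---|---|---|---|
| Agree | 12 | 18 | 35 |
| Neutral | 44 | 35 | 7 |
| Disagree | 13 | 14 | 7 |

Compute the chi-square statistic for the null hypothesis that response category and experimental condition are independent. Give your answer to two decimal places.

42.38

Row totals: 65, 86, 34. Column totals: 69, 67, 49. Grand total N = 185.
Expected counts (row total × column total / N):
  Agree, Condition 1: 65×69/185 = 24.243
  Agree, Condition 2: 65×67/185 = 23.541
  Agree, Condition 3: 65×49/185 = 17.216
  Neutral, Condition 1: 86×69/185 = 32.076
  Neutral, Condition 2: 86×67/185 = 31.146
  Neutral, Condition 3: 86×49/185 = 22.778
  Disagree, Condition 1: 34×69/185 = 12.681
  Disagree, Condition 2: 34×67/185 = 12.314
  Disagree, Condition 3: 34×49/185 = 9.005
Contributions (O − E)²/E:
  (12 − 24.243)²/24.243 = 6.1829
  (18 − 23.541)²/23.541 = 1.3042
  (35 − 17.216)²/17.216 = 18.3707
  (44 − 32.076)²/32.076 = 4.4327
  (35 − 31.146)²/31.146 = 0.4769
  (7 − 22.778)²/22.778 = 10.9292
  (13 − 12.681)²/12.681 = 0.0080
  (14 − 12.314)²/12.314 = 0.2308
  (7 − 9.005)²/9.005 = 0.4464
χ² = 6.1829 + 1.3042 + 18.3707 + 4.4327 + 0.4769 + 10.9292 + 0.0080 + 0.2308 + 0.4464 = 42.38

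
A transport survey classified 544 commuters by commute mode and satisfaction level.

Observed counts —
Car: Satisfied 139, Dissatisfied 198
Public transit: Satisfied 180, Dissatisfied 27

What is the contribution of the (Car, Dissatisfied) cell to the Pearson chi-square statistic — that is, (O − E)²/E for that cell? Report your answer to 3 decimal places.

Row total (Car) = 337; column total (Dissatisfied) = 225; N = 544.
Expected count E = 337 × 225 / 544 = 139.3842.
Contribution = (O − E)²/E = (198 − 139.3842)² / 139.3842 = 24.650.

24.650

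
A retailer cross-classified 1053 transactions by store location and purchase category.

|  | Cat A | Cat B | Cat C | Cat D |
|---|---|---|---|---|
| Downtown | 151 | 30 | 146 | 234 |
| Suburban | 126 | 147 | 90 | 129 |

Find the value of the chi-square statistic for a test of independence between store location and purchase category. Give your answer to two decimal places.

119.25

Row totals: 561, 492. Column totals: 277, 177, 236, 363. Grand total N = 1053.
Expected counts (row total × column total / N):
  Downtown, Cat A: 561×277/1053 = 147.575
  Downtown, Cat B: 561×177/1053 = 94.299
  Downtown, Cat C: 561×236/1053 = 125.732
  Downtown, Cat D: 561×363/1053 = 193.393
  Suburban, Cat A: 492×277/1053 = 129.425
  Suburban, Cat B: 492×177/1053 = 82.701
  Suburban, Cat C: 492×236/1053 = 110.268
  Suburban, Cat D: 492×363/1053 = 169.607
Contributions (O − E)²/E:
  (151 − 147.575)²/147.575 = 0.0795
  (30 − 94.299)²/94.299 = 43.8431
  (146 − 125.732)²/125.732 = 3.2672
  (234 − 193.393)²/193.393 = 8.5263
  (126 − 129.425)²/129.425 = 0.0906
  (147 − 82.701)²/82.701 = 49.9917
  (90 − 110.268)²/110.268 = 3.7254
  (129 − 169.607)²/169.607 = 9.7221
χ² = 0.0795 + 43.8431 + 3.2672 + 8.5263 + 0.0906 + 49.9917 + 3.7254 + 9.7221 = 119.25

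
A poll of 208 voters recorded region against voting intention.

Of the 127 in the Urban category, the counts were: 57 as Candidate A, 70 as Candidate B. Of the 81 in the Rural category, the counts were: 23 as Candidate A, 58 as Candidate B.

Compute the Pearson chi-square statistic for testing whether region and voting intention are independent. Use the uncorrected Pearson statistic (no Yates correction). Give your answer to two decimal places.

Row totals: 127, 81. Column totals: 80, 128. Grand total N = 208.
Expected counts (row total × column total / N):
  Urban, Candidate A: 127×80/208 = 48.846
  Urban, Candidate B: 127×128/208 = 78.154
  Rural, Candidate A: 81×80/208 = 31.154
  Rural, Candidate B: 81×128/208 = 49.846
Contributions (O − E)²/E:
  (57 − 48.846)²/48.846 = 1.3612
  (70 − 78.154)²/78.154 = 0.8507
  (23 − 31.154)²/31.154 = 2.1342
  (58 − 49.846)²/49.846 = 1.3339
χ² = 1.3612 + 0.8507 + 2.1342 + 1.3339 = 5.68

5.68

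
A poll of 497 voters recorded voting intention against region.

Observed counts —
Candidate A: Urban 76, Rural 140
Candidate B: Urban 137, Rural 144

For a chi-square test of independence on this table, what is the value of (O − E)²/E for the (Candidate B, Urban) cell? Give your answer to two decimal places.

Row total (Candidate B) = 281; column total (Urban) = 213; N = 497.
Expected count E = 281 × 213 / 497 = 120.429.
Contribution = (O − E)²/E = (137 − 120.429)² / 120.429 = 2.28.

2.28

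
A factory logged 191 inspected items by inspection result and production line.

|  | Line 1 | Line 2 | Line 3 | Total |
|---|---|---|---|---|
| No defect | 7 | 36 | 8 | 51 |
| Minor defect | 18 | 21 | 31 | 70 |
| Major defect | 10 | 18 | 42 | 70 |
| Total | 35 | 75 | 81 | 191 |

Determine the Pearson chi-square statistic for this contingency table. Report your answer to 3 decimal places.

34.598

Grand total N = 191.
Expected counts (row total × column total / N):
  No defect, Line 1: 51×35/191 = 9.3455
  No defect, Line 2: 51×75/191 = 20.0262
  No defect, Line 3: 51×81/191 = 21.6283
  Minor defect, Line 1: 70×35/191 = 12.8272
  Minor defect, Line 2: 70×75/191 = 27.4869
  Minor defect, Line 3: 70×81/191 = 29.6859
  Major defect, Line 1: 70×35/191 = 12.8272
  Major defect, Line 2: 70×75/191 = 27.4869
  Major defect, Line 3: 70×81/191 = 29.6859
Contributions (O − E)²/E:
  (7 − 9.3455)²/9.3455 = 0.5887
  (36 − 20.0262)²/20.0262 = 12.7414
  (8 − 21.6283)²/21.6283 = 8.5874
  (18 − 12.8272)²/12.8272 = 2.0860
  (21 − 27.4869)²/27.4869 = 1.5309
  (31 − 29.6859)²/29.6859 = 0.0582
  (10 − 12.8272)²/12.8272 = 0.6231
  (18 − 27.4869)²/27.4869 = 3.2743
  (42 − 29.6859)²/29.6859 = 5.1080
χ² = 0.5887 + 12.7414 + 8.5874 + 2.0860 + 1.5309 + 0.0582 + 0.6231 + 3.2743 + 5.1080 = 34.598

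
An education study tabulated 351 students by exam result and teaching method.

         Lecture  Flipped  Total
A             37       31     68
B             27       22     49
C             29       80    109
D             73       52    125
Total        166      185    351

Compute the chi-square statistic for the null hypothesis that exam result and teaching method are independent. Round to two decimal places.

27.48

Grand total N = 351.
Expected counts (row total × column total / N):
  A, Lecture: 68×166/351 = 32.160
  A, Flipped: 68×185/351 = 35.840
  B, Lecture: 49×166/351 = 23.174
  B, Flipped: 49×185/351 = 25.826
  C, Lecture: 109×166/351 = 51.550
  C, Flipped: 109×185/351 = 57.450
  D, Lecture: 125×166/351 = 59.117
  D, Flipped: 125×185/351 = 65.883
Contributions (O − E)²/E:
  (37 − 32.160)²/32.160 = 0.7284
  (31 − 35.840)²/35.840 = 0.6536
  (27 − 23.174)²/23.174 = 0.6317
  (22 − 25.826)²/25.826 = 0.5668
  (29 − 51.550)²/51.550 = 9.8643
  (80 − 57.450)²/57.450 = 8.8512
  (73 − 59.117)²/59.117 = 3.2603
  (52 − 65.883)²/65.883 = 2.9255
χ² = 0.7284 + 0.6536 + 0.6317 + 0.5668 + 9.8643 + 8.8512 + 3.2603 + 2.9255 = 27.48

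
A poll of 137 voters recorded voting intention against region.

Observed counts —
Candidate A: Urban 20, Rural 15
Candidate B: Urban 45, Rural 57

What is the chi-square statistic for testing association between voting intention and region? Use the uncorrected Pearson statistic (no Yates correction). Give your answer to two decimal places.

1.77

Row totals: 35, 102. Column totals: 65, 72. Grand total N = 137.
Expected counts (row total × column total / N):
  Candidate A, Urban: 35×65/137 = 16.606
  Candidate A, Rural: 35×72/137 = 18.394
  Candidate B, Urban: 102×65/137 = 48.394
  Candidate B, Rural: 102×72/137 = 53.606
Contributions (O − E)²/E:
  (20 − 16.606)²/16.606 = 0.6937
  (15 − 18.394)²/18.394 = 0.6262
  (45 − 48.394)²/48.394 = 0.2380
  (57 − 53.606)²/53.606 = 0.2149
χ² = 0.6937 + 0.6262 + 0.2380 + 0.2149 = 1.77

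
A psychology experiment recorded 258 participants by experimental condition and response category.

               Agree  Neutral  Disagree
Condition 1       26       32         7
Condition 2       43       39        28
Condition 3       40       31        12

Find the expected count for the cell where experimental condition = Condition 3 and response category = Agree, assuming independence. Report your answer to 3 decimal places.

Row total (Condition 3) = 83; column total (Agree) = 109; grand total N = 258.
Expected count = (row total × column total) / N = 83 × 109 / 258 = 35.066.

35.066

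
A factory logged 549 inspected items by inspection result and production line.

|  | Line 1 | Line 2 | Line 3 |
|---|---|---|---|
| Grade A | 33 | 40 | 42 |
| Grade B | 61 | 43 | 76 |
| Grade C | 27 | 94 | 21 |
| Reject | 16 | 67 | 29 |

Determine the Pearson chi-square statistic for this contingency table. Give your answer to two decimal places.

75.80

Row totals: 115, 180, 142, 112. Column totals: 137, 244, 168. Grand total N = 549.
Expected counts (row total × column total / N):
  Grade A, Line 1: 115×137/549 = 28.6976
  Grade A, Line 2: 115×244/549 = 51.1111
  Grade A, Line 3: 115×168/549 = 35.1913
  Grade B, Line 1: 180×137/549 = 44.9180
  Grade B, Line 2: 180×244/549 = 80.0000
  Grade B, Line 3: 180×168/549 = 55.0820
  Grade C, Line 1: 142×137/549 = 35.4353
  Grade C, Line 2: 142×244/549 = 63.1111
  Grade C, Line 3: 142×168/549 = 43.4536
  Reject, Line 1: 112×137/549 = 27.9490
  Reject, Line 2: 112×244/549 = 49.7778
  Reject, Line 3: 112×168/549 = 34.2732
Contributions (O − E)²/E:
  (33 − 28.6976)²/28.6976 = 0.6450
  (40 − 51.1111)²/51.1111 = 2.4155
  (42 − 35.1913)²/35.1913 = 1.3173
  (61 − 44.9180)²/44.9180 = 5.7578
  (43 − 80.0000)²/80.0000 = 17.1125
  (76 − 55.0820)²/55.0820 = 7.9438
  (27 − 35.4353)²/35.4353 = 2.0080
  (94 − 63.1111)²/63.1111 = 15.1182
  (21 − 43.4536)²/43.4536 = 11.6024
  (16 − 27.9490)²/27.9490 = 5.1085
  (67 − 49.7778)²/49.7778 = 5.9586
  (29 − 34.2732)²/34.2732 = 0.8113
χ² = 0.6450 + 2.4155 + 1.3173 + 5.7578 + 17.1125 + 7.9438 + 2.0080 + 15.1182 + 11.6024 + 5.1085 + 5.9586 + 0.8113 = 75.80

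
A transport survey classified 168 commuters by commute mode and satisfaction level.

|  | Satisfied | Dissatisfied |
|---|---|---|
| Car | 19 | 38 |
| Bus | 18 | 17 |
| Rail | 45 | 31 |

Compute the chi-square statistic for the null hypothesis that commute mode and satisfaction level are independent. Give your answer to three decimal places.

8.851

Row totals: 57, 35, 76. Column totals: 82, 86. Grand total N = 168.
Expected counts (row total × column total / N):
  Car, Satisfied: 57×82/168 = 27.8214
  Car, Dissatisfied: 57×86/168 = 29.1786
  Bus, Satisfied: 35×82/168 = 17.0833
  Bus, Dissatisfied: 35×86/168 = 17.9167
  Rail, Satisfied: 76×82/168 = 37.0952
  Rail, Dissatisfied: 76×86/168 = 38.9048
Contributions (O − E)²/E:
  (19 − 27.8214)²/27.8214 = 2.7970
  (38 − 29.1786)²/29.1786 = 2.6669
  (18 − 17.0833)²/17.0833 = 0.0492
  (17 − 17.9167)²/17.9167 = 0.0469
  (45 − 37.0952)²/37.0952 = 1.6845
  (31 − 38.9048)²/38.9048 = 1.6061
χ² = 2.7970 + 2.6669 + 0.0492 + 0.0469 + 1.6845 + 1.6061 = 8.851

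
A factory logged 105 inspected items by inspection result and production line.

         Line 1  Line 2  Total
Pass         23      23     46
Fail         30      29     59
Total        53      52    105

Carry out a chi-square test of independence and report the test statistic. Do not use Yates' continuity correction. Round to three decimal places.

0.007

Grand total N = 105.
Expected counts (row total × column total / N):
  Pass, Line 1: 46×53/105 = 23.2190
  Pass, Line 2: 46×52/105 = 22.7810
  Fail, Line 1: 59×53/105 = 29.7810
  Fail, Line 2: 59×52/105 = 29.2190
Contributions (O − E)²/E:
  (23 − 23.2190)²/23.2190 = 0.0021
  (23 − 22.7810)²/22.7810 = 0.0021
  (30 − 29.7810)²/29.7810 = 0.0016
  (29 − 29.2190)²/29.2190 = 0.0016
χ² = 0.0021 + 0.0021 + 0.0016 + 0.0016 = 0.007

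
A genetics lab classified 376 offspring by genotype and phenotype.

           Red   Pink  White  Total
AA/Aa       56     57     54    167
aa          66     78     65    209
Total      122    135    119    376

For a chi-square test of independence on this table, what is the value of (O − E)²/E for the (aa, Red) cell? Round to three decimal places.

0.049

Row total (aa) = 209; column total (Red) = 122; N = 376.
Expected count E = 209 × 122 / 376 = 67.8138.
Contribution = (O − E)²/E = (66 − 67.8138)² / 67.8138 = 0.049.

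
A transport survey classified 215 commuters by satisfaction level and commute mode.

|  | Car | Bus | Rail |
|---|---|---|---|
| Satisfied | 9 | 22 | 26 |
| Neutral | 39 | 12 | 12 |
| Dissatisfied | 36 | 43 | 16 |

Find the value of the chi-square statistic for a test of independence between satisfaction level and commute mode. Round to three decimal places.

Row totals: 57, 63, 95. Column totals: 84, 77, 54. Grand total N = 215.
Expected counts (row total × column total / N):
  Satisfied, Car: 57×84/215 = 22.2698
  Satisfied, Bus: 57×77/215 = 20.4140
  Satisfied, Rail: 57×54/215 = 14.3163
  Neutral, Car: 63×84/215 = 24.6140
  Neutral, Bus: 63×77/215 = 22.5628
  Neutral, Rail: 63×54/215 = 15.8233
  Dissatisfied, Car: 95×84/215 = 37.1163
  Dissatisfied, Bus: 95×77/215 = 34.0233
  Dissatisfied, Rail: 95×54/215 = 23.8605
Contributions (O − E)²/E:
  (9 − 22.2698)²/22.2698 = 7.9070
  (22 − 20.4140)²/20.4140 = 0.1232
  (26 − 14.3163)²/14.3163 = 9.5352
  (39 − 24.6140)²/24.6140 = 8.4081
  (12 − 22.5628)²/22.5628 = 4.9450
  (12 − 15.8233)²/15.8233 = 0.9238
  (36 − 37.1163)²/37.1163 = 0.0336
  (43 − 34.0233)²/34.0233 = 2.3684
  (16 − 23.8605)²/23.8605 = 2.5895
χ² = 7.9070 + 0.1232 + 9.5352 + 8.4081 + 4.9450 + 0.9238 + 0.0336 + 2.3684 + 2.5895 = 36.834

36.834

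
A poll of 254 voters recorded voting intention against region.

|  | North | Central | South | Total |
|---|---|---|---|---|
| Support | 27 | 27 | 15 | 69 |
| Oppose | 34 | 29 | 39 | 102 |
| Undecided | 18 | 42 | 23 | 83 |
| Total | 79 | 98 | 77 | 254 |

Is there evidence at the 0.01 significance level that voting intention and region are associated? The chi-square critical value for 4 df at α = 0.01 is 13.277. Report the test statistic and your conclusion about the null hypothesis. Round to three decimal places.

13.767; reject H₀

Grand total N = 254.
Expected counts (row total × column total / N):
  Support, North: 69×79/254 = 21.4606
  Support, Central: 69×98/254 = 26.6220
  Support, South: 69×77/254 = 20.9173
  Oppose, North: 102×79/254 = 31.7244
  Oppose, Central: 102×98/254 = 39.3543
  Oppose, South: 102×77/254 = 30.9213
  Undecided, North: 83×79/254 = 25.8150
  Undecided, Central: 83×98/254 = 32.0236
  Undecided, South: 83×77/254 = 25.1614
Contributions (O − E)²/E:
  (27 − 21.4606)²/21.4606 = 1.4298
  (27 − 26.6220)²/26.6220 = 0.0054
  (15 − 20.9173)²/20.9173 = 1.6739
  (34 − 31.7244)²/31.7244 = 0.1632
  (29 − 39.3543)²/39.3543 = 2.7243
  (39 − 30.9213)²/30.9213 = 2.1107
  (18 − 25.8150)²/25.8150 = 2.3658
  (42 − 32.0236)²/32.0236 = 3.1080
  (23 − 25.1614)²/25.1614 = 0.1857
χ² = 1.4298 + 0.0054 + 1.6739 + 0.1632 + 2.7243 + 2.1107 + 2.3658 + 3.1080 + 0.1857 = 13.767
df = (3−1)(3−1) = 4. Since 13.767 > 13.277, reject the null hypothesis of independence at α = 0.01.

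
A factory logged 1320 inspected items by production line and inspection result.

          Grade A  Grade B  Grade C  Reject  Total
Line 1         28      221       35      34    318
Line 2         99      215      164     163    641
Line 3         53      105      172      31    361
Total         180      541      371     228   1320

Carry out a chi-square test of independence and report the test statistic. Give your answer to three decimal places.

Grand total N = 1320.
Expected counts (row total × column total / N):
  Line 1, Grade A: 318×180/1320 = 43.3636
  Line 1, Grade B: 318×541/1320 = 130.3318
  Line 1, Grade C: 318×371/1320 = 89.3773
  Line 1, Reject: 318×228/1320 = 54.9273
  Line 2, Grade A: 641×180/1320 = 87.4091
  Line 2, Grade B: 641×541/1320 = 262.7129
  Line 2, Grade C: 641×371/1320 = 180.1598
  Line 2, Reject: 641×228/1320 = 110.7182
  Line 3, Grade A: 361×180/1320 = 49.2273
  Line 3, Grade B: 361×541/1320 = 147.9553
  Line 3, Grade C: 361×371/1320 = 101.4629
  Line 3, Reject: 361×228/1320 = 62.3545
Contributions (O − E)²/E:
  (28 − 43.3636)²/43.3636 = 5.4433
  (221 − 130.3318)²/130.3318 = 63.0753
  (35 − 89.3773)²/89.3773 = 33.0832
  (34 − 54.9273)²/54.9273 = 7.9733
  (99 − 87.4091)²/87.4091 = 1.5370
  (215 − 262.7129)²/262.7129 = 8.6654
  (164 − 180.1598)²/180.1598 = 1.4495
  (163 − 110.7182)²/110.7182 = 24.6878
  (53 − 49.2273)²/49.2273 = 0.2891
  (105 − 147.9553)²/147.9553 = 12.4710
  (172 − 101.4629)²/101.4629 = 49.0375
  (31 − 62.3545)²/62.3545 = 15.7664
χ² = 5.4433 + 63.0753 + 33.0832 + 7.9733 + 1.5370 + 8.6654 + 1.4495 + 24.6878 + 0.2891 + 12.4710 + 49.0375 + 15.7664 = 223.479

223.479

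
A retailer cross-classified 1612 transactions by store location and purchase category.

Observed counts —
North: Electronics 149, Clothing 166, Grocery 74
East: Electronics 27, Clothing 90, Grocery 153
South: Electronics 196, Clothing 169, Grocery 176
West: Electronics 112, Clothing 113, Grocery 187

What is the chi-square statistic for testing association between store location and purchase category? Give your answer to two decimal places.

Row totals: 389, 270, 541, 412. Column totals: 484, 538, 590. Grand total N = 1612.
Expected counts (row total × column total / N):
  North, Electronics: 389×484/1612 = 116.797
  North, Clothing: 389×538/1612 = 129.828
  North, Grocery: 389×590/1612 = 142.376
  East, Electronics: 270×484/1612 = 81.067
  East, Clothing: 270×538/1612 = 90.112
  East, Grocery: 270×590/1612 = 98.821
  South, Electronics: 541×484/1612 = 162.434
  South, Clothing: 541×538/1612 = 180.557
  South, Grocery: 541×590/1612 = 198.009
  West, Electronics: 412×484/1612 = 123.702
  West, Clothing: 412×538/1612 = 137.504
  West, Grocery: 412×590/1612 = 150.794
Contributions (O − E)²/E:
  (149 − 116.797)²/116.797 = 8.8789
  (166 − 129.828)²/129.828 = 10.0781
  (74 − 142.376)²/142.376 = 32.8375
  (27 − 81.067)²/81.067 = 36.0596
  (90 − 90.112)²/90.112 = 0.0001
  (153 − 98.821)²/98.821 = 29.7038
  (196 − 162.434)²/162.434 = 6.9362
  (169 − 180.557)²/180.557 = 0.7397
  (176 − 198.009)²/198.009 = 2.4463
  (112 − 123.702)²/123.702 = 1.1070
  (113 − 137.504)²/137.504 = 4.3668
  (187 − 150.794)²/150.794 = 8.6931
χ² = 8.8789 + 10.0781 + 32.8375 + 36.0596 + 0.0001 + 29.7038 + 6.9362 + 0.7397 + 2.4463 + 1.1070 + 4.3668 + 8.6931 = 141.85

141.85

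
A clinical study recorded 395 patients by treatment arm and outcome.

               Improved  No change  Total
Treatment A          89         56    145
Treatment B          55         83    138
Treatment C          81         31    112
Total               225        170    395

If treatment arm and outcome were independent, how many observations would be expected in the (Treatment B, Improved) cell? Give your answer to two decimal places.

Row total (Treatment B) = 138; column total (Improved) = 225; grand total N = 395.
Expected count = (row total × column total) / N = 138 × 225 / 395 = 78.61.

78.61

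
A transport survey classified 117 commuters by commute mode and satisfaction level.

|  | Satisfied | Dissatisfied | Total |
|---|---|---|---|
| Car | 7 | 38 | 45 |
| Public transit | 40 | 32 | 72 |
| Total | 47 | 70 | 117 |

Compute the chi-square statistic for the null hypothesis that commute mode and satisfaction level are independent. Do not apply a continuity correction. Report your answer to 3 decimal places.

Grand total N = 117.
Expected counts (row total × column total / N):
  Car, Satisfied: 45×47/117 = 18.07692
  Car, Dissatisfied: 45×70/117 = 26.92308
  Public transit, Satisfied: 72×47/117 = 28.92308
  Public transit, Dissatisfied: 72×70/117 = 43.07692
Contributions (O − E)²/E:
  (7 − 18.07692)²/18.07692 = 6.7876
  (38 − 26.92308)²/26.92308 = 4.5574
  (40 − 28.92308)²/28.92308 = 4.2422
  (32 − 43.07692)²/43.07692 = 2.8484
χ² = 6.7876 + 4.5574 + 4.2422 + 2.8484 = 18.436

18.436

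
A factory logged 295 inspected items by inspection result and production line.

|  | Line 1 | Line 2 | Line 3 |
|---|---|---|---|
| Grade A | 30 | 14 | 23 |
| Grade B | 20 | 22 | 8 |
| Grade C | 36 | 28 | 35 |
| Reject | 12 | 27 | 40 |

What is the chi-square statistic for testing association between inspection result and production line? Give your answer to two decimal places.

Row totals: 67, 50, 99, 79. Column totals: 98, 91, 106. Grand total N = 295.
Expected counts (row total × column total / N):
  Grade A, Line 1: 67×98/295 = 22.258
  Grade A, Line 2: 67×91/295 = 20.668
  Grade A, Line 3: 67×106/295 = 24.075
  Grade B, Line 1: 50×98/295 = 16.610
  Grade B, Line 2: 50×91/295 = 15.424
  Grade B, Line 3: 50×106/295 = 17.966
  Grade C, Line 1: 99×98/295 = 32.888
  Grade C, Line 2: 99×91/295 = 30.539
  Grade C, Line 3: 99×106/295 = 35.573
  Reject, Line 1: 79×98/295 = 26.244
  Reject, Line 2: 79×91/295 = 24.369
  Reject, Line 3: 79×106/295 = 28.386
Contributions (O − E)²/E:
  (30 − 22.258)²/22.258 = 2.6929
  (14 − 20.668)²/20.668 = 2.1513
  (23 − 24.075)²/24.075 = 0.0480
  (20 − 16.610)²/16.610 = 0.6919
  (22 − 15.424)²/15.424 = 2.8037
  (8 − 17.966)²/17.966 = 5.5283
  (36 − 32.888)²/32.888 = 0.2945
  (28 − 30.539)²/30.539 = 0.2111
  (35 − 35.573)²/35.573 = 0.0092
  (12 − 26.244)²/26.244 = 7.7310
  (27 − 24.369)²/24.369 = 0.2841
  (40 − 28.386)²/28.386 = 4.7518
χ² = 2.6929 + 2.1513 + 0.0480 + 0.6919 + 2.8037 + 5.5283 + 0.2945 + 0.2111 + 0.0092 + 7.7310 + 0.2841 + 4.7518 = 27.20

27.20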